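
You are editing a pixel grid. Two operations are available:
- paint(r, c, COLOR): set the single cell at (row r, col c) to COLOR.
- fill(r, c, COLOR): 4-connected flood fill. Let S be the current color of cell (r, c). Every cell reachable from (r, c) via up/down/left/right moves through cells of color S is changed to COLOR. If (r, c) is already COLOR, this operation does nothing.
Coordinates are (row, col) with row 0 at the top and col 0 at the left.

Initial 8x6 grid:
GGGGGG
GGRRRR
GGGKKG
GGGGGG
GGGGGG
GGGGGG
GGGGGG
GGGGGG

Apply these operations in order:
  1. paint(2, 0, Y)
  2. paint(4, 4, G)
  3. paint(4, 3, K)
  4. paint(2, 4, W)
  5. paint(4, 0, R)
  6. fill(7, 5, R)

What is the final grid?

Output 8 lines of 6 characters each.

After op 1 paint(2,0,Y):
GGGGGG
GGRRRR
YGGKKG
GGGGGG
GGGGGG
GGGGGG
GGGGGG
GGGGGG
After op 2 paint(4,4,G):
GGGGGG
GGRRRR
YGGKKG
GGGGGG
GGGGGG
GGGGGG
GGGGGG
GGGGGG
After op 3 paint(4,3,K):
GGGGGG
GGRRRR
YGGKKG
GGGGGG
GGGKGG
GGGGGG
GGGGGG
GGGGGG
After op 4 paint(2,4,W):
GGGGGG
GGRRRR
YGGKWG
GGGGGG
GGGKGG
GGGGGG
GGGGGG
GGGGGG
After op 5 paint(4,0,R):
GGGGGG
GGRRRR
YGGKWG
GGGGGG
RGGKGG
GGGGGG
GGGGGG
GGGGGG
After op 6 fill(7,5,R) [39 cells changed]:
RRRRRR
RRRRRR
YRRKWR
RRRRRR
RRRKRR
RRRRRR
RRRRRR
RRRRRR

Answer: RRRRRR
RRRRRR
YRRKWR
RRRRRR
RRRKRR
RRRRRR
RRRRRR
RRRRRR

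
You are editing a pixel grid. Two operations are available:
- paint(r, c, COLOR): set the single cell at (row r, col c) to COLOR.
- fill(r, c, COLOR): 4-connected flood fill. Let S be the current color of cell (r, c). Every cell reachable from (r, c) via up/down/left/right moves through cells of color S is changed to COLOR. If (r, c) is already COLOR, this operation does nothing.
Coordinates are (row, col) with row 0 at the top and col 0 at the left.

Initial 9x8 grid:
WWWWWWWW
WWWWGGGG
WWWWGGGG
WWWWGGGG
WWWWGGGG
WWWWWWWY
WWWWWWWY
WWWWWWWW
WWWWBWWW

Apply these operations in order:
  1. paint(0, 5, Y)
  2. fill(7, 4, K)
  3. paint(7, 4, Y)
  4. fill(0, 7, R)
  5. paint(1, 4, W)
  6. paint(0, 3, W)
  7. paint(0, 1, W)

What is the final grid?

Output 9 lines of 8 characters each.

After op 1 paint(0,5,Y):
WWWWWYWW
WWWWGGGG
WWWWGGGG
WWWWGGGG
WWWWGGGG
WWWWWWWY
WWWWWWWY
WWWWWWWW
WWWWBWWW
After op 2 fill(7,4,K) [50 cells changed]:
KKKKKYWW
KKKKGGGG
KKKKGGGG
KKKKGGGG
KKKKGGGG
KKKKKKKY
KKKKKKKY
KKKKKKKK
KKKKBKKK
After op 3 paint(7,4,Y):
KKKKKYWW
KKKKGGGG
KKKKGGGG
KKKKGGGG
KKKKGGGG
KKKKKKKY
KKKKKKKY
KKKKYKKK
KKKKBKKK
After op 4 fill(0,7,R) [2 cells changed]:
KKKKKYRR
KKKKGGGG
KKKKGGGG
KKKKGGGG
KKKKGGGG
KKKKKKKY
KKKKKKKY
KKKKYKKK
KKKKBKKK
After op 5 paint(1,4,W):
KKKKKYRR
KKKKWGGG
KKKKGGGG
KKKKGGGG
KKKKGGGG
KKKKKKKY
KKKKKKKY
KKKKYKKK
KKKKBKKK
After op 6 paint(0,3,W):
KKKWKYRR
KKKKWGGG
KKKKGGGG
KKKKGGGG
KKKKGGGG
KKKKKKKY
KKKKKKKY
KKKKYKKK
KKKKBKKK
After op 7 paint(0,1,W):
KWKWKYRR
KKKKWGGG
KKKKGGGG
KKKKGGGG
KKKKGGGG
KKKKKKKY
KKKKKKKY
KKKKYKKK
KKKKBKKK

Answer: KWKWKYRR
KKKKWGGG
KKKKGGGG
KKKKGGGG
KKKKGGGG
KKKKKKKY
KKKKKKKY
KKKKYKKK
KKKKBKKK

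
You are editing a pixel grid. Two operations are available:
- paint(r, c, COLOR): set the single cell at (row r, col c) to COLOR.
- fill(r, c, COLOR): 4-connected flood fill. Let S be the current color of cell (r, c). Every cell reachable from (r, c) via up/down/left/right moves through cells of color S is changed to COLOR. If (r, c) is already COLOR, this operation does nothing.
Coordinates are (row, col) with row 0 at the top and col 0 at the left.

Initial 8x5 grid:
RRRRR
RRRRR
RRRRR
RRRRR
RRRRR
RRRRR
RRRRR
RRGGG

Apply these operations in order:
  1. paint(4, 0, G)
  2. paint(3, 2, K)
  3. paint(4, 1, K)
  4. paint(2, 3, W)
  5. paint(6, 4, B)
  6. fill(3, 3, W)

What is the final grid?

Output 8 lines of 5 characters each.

Answer: WWWWW
WWWWW
WWWWW
WWKWW
GKWWW
WWWWW
WWWWB
WWGGG

Derivation:
After op 1 paint(4,0,G):
RRRRR
RRRRR
RRRRR
RRRRR
GRRRR
RRRRR
RRRRR
RRGGG
After op 2 paint(3,2,K):
RRRRR
RRRRR
RRRRR
RRKRR
GRRRR
RRRRR
RRRRR
RRGGG
After op 3 paint(4,1,K):
RRRRR
RRRRR
RRRRR
RRKRR
GKRRR
RRRRR
RRRRR
RRGGG
After op 4 paint(2,3,W):
RRRRR
RRRRR
RRRWR
RRKRR
GKRRR
RRRRR
RRRRR
RRGGG
After op 5 paint(6,4,B):
RRRRR
RRRRR
RRRWR
RRKRR
GKRRR
RRRRR
RRRRB
RRGGG
After op 6 fill(3,3,W) [32 cells changed]:
WWWWW
WWWWW
WWWWW
WWKWW
GKWWW
WWWWW
WWWWB
WWGGG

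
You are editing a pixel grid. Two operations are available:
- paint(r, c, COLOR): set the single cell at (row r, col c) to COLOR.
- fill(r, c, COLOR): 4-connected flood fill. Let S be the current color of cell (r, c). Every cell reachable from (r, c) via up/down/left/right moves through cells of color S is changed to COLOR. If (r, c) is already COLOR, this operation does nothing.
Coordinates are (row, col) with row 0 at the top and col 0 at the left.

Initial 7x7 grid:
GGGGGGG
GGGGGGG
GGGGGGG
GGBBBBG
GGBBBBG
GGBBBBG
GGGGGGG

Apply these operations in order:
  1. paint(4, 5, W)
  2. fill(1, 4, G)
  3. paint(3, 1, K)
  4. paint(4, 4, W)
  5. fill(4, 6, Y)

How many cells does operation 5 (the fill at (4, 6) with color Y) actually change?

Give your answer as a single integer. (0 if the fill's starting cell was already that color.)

Answer: 36

Derivation:
After op 1 paint(4,5,W):
GGGGGGG
GGGGGGG
GGGGGGG
GGBBBBG
GGBBBWG
GGBBBBG
GGGGGGG
After op 2 fill(1,4,G) [0 cells changed]:
GGGGGGG
GGGGGGG
GGGGGGG
GGBBBBG
GGBBBWG
GGBBBBG
GGGGGGG
After op 3 paint(3,1,K):
GGGGGGG
GGGGGGG
GGGGGGG
GKBBBBG
GGBBBWG
GGBBBBG
GGGGGGG
After op 4 paint(4,4,W):
GGGGGGG
GGGGGGG
GGGGGGG
GKBBBBG
GGBBWWG
GGBBBBG
GGGGGGG
After op 5 fill(4,6,Y) [36 cells changed]:
YYYYYYY
YYYYYYY
YYYYYYY
YKBBBBY
YYBBWWY
YYBBBBY
YYYYYYY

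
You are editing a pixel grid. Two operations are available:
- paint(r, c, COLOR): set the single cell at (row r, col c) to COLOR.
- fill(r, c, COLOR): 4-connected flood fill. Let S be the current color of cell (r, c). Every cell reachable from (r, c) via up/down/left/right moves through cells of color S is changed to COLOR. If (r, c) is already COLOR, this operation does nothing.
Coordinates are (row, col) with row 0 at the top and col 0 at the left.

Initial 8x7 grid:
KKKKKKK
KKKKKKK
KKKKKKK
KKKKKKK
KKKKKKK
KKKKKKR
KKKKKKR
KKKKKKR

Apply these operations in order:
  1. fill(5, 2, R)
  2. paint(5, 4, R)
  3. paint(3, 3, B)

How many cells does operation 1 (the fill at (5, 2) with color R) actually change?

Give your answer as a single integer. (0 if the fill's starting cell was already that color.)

After op 1 fill(5,2,R) [53 cells changed]:
RRRRRRR
RRRRRRR
RRRRRRR
RRRRRRR
RRRRRRR
RRRRRRR
RRRRRRR
RRRRRRR

Answer: 53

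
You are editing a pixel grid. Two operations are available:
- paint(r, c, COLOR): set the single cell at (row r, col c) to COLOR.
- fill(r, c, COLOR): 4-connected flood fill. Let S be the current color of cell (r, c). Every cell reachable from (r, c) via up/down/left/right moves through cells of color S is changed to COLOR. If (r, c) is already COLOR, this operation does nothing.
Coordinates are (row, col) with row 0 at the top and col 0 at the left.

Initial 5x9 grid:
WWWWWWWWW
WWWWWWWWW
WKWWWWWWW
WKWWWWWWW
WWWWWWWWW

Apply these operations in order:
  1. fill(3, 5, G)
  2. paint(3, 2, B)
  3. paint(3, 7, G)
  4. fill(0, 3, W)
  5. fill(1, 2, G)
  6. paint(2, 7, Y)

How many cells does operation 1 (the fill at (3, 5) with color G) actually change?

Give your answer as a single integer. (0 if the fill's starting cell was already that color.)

Answer: 43

Derivation:
After op 1 fill(3,5,G) [43 cells changed]:
GGGGGGGGG
GGGGGGGGG
GKGGGGGGG
GKGGGGGGG
GGGGGGGGG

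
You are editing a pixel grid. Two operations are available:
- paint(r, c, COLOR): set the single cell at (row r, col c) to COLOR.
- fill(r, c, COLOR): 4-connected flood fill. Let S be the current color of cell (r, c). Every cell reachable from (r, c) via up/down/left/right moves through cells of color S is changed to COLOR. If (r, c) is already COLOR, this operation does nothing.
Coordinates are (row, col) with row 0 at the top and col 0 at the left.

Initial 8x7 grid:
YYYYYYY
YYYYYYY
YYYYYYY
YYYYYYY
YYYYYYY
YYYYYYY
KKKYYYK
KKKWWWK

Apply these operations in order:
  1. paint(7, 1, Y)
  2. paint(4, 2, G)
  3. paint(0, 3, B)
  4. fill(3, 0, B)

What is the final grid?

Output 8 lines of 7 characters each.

After op 1 paint(7,1,Y):
YYYYYYY
YYYYYYY
YYYYYYY
YYYYYYY
YYYYYYY
YYYYYYY
KKKYYYK
KYKWWWK
After op 2 paint(4,2,G):
YYYYYYY
YYYYYYY
YYYYYYY
YYYYYYY
YYGYYYY
YYYYYYY
KKKYYYK
KYKWWWK
After op 3 paint(0,3,B):
YYYBYYY
YYYYYYY
YYYYYYY
YYYYYYY
YYGYYYY
YYYYYYY
KKKYYYK
KYKWWWK
After op 4 fill(3,0,B) [43 cells changed]:
BBBBBBB
BBBBBBB
BBBBBBB
BBBBBBB
BBGBBBB
BBBBBBB
KKKBBBK
KYKWWWK

Answer: BBBBBBB
BBBBBBB
BBBBBBB
BBBBBBB
BBGBBBB
BBBBBBB
KKKBBBK
KYKWWWK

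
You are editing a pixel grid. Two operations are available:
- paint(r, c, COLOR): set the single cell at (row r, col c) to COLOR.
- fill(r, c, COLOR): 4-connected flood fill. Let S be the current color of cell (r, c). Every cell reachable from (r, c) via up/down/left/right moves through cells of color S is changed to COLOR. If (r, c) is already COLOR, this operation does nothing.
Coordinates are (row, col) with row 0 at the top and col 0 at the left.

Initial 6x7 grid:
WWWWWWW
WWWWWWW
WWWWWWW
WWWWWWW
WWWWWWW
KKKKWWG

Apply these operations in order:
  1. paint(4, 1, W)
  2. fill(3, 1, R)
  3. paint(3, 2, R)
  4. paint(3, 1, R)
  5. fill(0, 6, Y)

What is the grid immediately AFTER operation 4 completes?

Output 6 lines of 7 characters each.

Answer: RRRRRRR
RRRRRRR
RRRRRRR
RRRRRRR
RRRRRRR
KKKKRRG

Derivation:
After op 1 paint(4,1,W):
WWWWWWW
WWWWWWW
WWWWWWW
WWWWWWW
WWWWWWW
KKKKWWG
After op 2 fill(3,1,R) [37 cells changed]:
RRRRRRR
RRRRRRR
RRRRRRR
RRRRRRR
RRRRRRR
KKKKRRG
After op 3 paint(3,2,R):
RRRRRRR
RRRRRRR
RRRRRRR
RRRRRRR
RRRRRRR
KKKKRRG
After op 4 paint(3,1,R):
RRRRRRR
RRRRRRR
RRRRRRR
RRRRRRR
RRRRRRR
KKKKRRG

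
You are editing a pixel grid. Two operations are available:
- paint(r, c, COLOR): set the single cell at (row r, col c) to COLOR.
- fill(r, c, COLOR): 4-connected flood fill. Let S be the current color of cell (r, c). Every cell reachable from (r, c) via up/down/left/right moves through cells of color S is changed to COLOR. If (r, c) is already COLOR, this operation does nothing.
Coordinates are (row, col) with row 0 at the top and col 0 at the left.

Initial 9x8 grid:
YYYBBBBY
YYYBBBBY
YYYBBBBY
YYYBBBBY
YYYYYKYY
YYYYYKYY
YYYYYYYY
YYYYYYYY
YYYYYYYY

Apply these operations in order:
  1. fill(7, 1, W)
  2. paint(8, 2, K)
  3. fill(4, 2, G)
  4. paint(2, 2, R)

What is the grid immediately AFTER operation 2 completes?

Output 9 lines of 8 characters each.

After op 1 fill(7,1,W) [54 cells changed]:
WWWBBBBW
WWWBBBBW
WWWBBBBW
WWWBBBBW
WWWWWKWW
WWWWWKWW
WWWWWWWW
WWWWWWWW
WWWWWWWW
After op 2 paint(8,2,K):
WWWBBBBW
WWWBBBBW
WWWBBBBW
WWWBBBBW
WWWWWKWW
WWWWWKWW
WWWWWWWW
WWWWWWWW
WWKWWWWW

Answer: WWWBBBBW
WWWBBBBW
WWWBBBBW
WWWBBBBW
WWWWWKWW
WWWWWKWW
WWWWWWWW
WWWWWWWW
WWKWWWWW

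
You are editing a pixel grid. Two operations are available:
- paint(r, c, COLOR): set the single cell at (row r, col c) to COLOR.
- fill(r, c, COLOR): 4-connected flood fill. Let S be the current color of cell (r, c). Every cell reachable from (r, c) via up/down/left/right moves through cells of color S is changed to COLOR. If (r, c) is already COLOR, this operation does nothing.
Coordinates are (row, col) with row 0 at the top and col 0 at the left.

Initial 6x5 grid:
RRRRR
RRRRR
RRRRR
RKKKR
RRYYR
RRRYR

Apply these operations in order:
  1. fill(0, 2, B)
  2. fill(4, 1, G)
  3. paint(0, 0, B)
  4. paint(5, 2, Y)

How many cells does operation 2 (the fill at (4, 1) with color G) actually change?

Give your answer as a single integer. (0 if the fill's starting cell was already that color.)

After op 1 fill(0,2,B) [24 cells changed]:
BBBBB
BBBBB
BBBBB
BKKKB
BBYYB
BBBYB
After op 2 fill(4,1,G) [24 cells changed]:
GGGGG
GGGGG
GGGGG
GKKKG
GGYYG
GGGYG

Answer: 24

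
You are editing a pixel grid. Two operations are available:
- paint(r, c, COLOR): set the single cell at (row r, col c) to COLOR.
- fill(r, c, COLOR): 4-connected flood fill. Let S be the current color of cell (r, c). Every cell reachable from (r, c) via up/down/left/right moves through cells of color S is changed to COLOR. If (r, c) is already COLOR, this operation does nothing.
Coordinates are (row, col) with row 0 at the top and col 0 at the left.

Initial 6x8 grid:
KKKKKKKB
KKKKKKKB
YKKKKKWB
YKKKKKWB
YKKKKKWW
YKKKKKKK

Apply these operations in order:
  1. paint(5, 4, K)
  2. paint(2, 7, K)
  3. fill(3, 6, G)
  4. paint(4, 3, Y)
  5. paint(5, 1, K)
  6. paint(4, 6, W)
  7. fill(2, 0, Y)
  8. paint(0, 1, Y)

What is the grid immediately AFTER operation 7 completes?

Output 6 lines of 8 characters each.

After op 1 paint(5,4,K):
KKKKKKKB
KKKKKKKB
YKKKKKWB
YKKKKKWB
YKKKKKWW
YKKKKKKK
After op 2 paint(2,7,K):
KKKKKKKB
KKKKKKKB
YKKKKKWK
YKKKKKWB
YKKKKKWW
YKKKKKKK
After op 3 fill(3,6,G) [4 cells changed]:
KKKKKKKB
KKKKKKKB
YKKKKKGK
YKKKKKGB
YKKKKKGG
YKKKKKKK
After op 4 paint(4,3,Y):
KKKKKKKB
KKKKKKKB
YKKKKKGK
YKKKKKGB
YKKYKKGG
YKKKKKKK
After op 5 paint(5,1,K):
KKKKKKKB
KKKKKKKB
YKKKKKGK
YKKKKKGB
YKKYKKGG
YKKKKKKK
After op 6 paint(4,6,W):
KKKKKKKB
KKKKKKKB
YKKKKKGK
YKKKKKGB
YKKYKKWG
YKKKKKKK
After op 7 fill(2,0,Y) [0 cells changed]:
KKKKKKKB
KKKKKKKB
YKKKKKGK
YKKKKKGB
YKKYKKWG
YKKKKKKK

Answer: KKKKKKKB
KKKKKKKB
YKKKKKGK
YKKKKKGB
YKKYKKWG
YKKKKKKK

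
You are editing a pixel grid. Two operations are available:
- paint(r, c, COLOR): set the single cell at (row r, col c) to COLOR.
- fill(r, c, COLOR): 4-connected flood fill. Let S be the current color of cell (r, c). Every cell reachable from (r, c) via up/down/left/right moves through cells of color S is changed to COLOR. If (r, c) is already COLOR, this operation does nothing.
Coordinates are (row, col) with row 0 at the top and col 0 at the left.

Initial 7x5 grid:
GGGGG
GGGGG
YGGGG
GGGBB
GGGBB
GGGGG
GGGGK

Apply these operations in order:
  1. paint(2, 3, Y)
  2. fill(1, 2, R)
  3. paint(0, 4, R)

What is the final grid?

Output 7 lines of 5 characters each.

After op 1 paint(2,3,Y):
GGGGG
GGGGG
YGGYG
GGGBB
GGGBB
GGGGG
GGGGK
After op 2 fill(1,2,R) [28 cells changed]:
RRRRR
RRRRR
YRRYR
RRRBB
RRRBB
RRRRR
RRRRK
After op 3 paint(0,4,R):
RRRRR
RRRRR
YRRYR
RRRBB
RRRBB
RRRRR
RRRRK

Answer: RRRRR
RRRRR
YRRYR
RRRBB
RRRBB
RRRRR
RRRRK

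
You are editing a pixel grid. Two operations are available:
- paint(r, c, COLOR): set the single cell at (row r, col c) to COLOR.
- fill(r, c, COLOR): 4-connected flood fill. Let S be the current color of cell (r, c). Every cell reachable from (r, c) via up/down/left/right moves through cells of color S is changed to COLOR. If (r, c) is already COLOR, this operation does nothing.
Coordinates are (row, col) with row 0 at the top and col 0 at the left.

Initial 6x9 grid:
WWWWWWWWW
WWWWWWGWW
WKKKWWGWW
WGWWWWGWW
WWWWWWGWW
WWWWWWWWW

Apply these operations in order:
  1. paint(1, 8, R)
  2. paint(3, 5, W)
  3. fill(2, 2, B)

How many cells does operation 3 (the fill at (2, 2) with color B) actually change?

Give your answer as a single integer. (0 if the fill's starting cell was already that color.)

Answer: 3

Derivation:
After op 1 paint(1,8,R):
WWWWWWWWW
WWWWWWGWR
WKKKWWGWW
WGWWWWGWW
WWWWWWGWW
WWWWWWWWW
After op 2 paint(3,5,W):
WWWWWWWWW
WWWWWWGWR
WKKKWWGWW
WGWWWWGWW
WWWWWWGWW
WWWWWWWWW
After op 3 fill(2,2,B) [3 cells changed]:
WWWWWWWWW
WWWWWWGWR
WBBBWWGWW
WGWWWWGWW
WWWWWWGWW
WWWWWWWWW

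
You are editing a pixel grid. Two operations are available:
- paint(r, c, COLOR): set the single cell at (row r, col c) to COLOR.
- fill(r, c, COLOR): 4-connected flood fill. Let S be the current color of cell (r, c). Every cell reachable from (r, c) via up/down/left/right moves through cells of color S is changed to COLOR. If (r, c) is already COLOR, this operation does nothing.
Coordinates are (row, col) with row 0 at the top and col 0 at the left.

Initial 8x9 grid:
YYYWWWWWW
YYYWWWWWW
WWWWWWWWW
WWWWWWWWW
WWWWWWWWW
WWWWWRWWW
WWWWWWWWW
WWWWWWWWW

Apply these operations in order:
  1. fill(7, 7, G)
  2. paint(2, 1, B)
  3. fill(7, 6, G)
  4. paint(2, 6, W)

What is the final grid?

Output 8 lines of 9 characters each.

After op 1 fill(7,7,G) [65 cells changed]:
YYYGGGGGG
YYYGGGGGG
GGGGGGGGG
GGGGGGGGG
GGGGGGGGG
GGGGGRGGG
GGGGGGGGG
GGGGGGGGG
After op 2 paint(2,1,B):
YYYGGGGGG
YYYGGGGGG
GBGGGGGGG
GGGGGGGGG
GGGGGGGGG
GGGGGRGGG
GGGGGGGGG
GGGGGGGGG
After op 3 fill(7,6,G) [0 cells changed]:
YYYGGGGGG
YYYGGGGGG
GBGGGGGGG
GGGGGGGGG
GGGGGGGGG
GGGGGRGGG
GGGGGGGGG
GGGGGGGGG
After op 4 paint(2,6,W):
YYYGGGGGG
YYYGGGGGG
GBGGGGWGG
GGGGGGGGG
GGGGGGGGG
GGGGGRGGG
GGGGGGGGG
GGGGGGGGG

Answer: YYYGGGGGG
YYYGGGGGG
GBGGGGWGG
GGGGGGGGG
GGGGGGGGG
GGGGGRGGG
GGGGGGGGG
GGGGGGGGG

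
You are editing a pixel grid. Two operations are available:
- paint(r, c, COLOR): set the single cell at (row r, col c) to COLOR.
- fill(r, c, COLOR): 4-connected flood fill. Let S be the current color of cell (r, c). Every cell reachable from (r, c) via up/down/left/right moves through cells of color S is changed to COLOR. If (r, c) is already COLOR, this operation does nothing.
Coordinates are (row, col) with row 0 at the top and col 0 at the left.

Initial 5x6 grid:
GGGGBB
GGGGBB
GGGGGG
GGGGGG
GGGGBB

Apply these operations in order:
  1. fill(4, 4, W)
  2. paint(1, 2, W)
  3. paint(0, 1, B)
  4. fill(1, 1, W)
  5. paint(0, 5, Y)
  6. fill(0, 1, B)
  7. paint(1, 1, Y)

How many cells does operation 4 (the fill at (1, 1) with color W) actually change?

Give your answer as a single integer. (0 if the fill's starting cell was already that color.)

Answer: 22

Derivation:
After op 1 fill(4,4,W) [2 cells changed]:
GGGGBB
GGGGBB
GGGGGG
GGGGGG
GGGGWW
After op 2 paint(1,2,W):
GGGGBB
GGWGBB
GGGGGG
GGGGGG
GGGGWW
After op 3 paint(0,1,B):
GBGGBB
GGWGBB
GGGGGG
GGGGGG
GGGGWW
After op 4 fill(1,1,W) [22 cells changed]:
WBWWBB
WWWWBB
WWWWWW
WWWWWW
WWWWWW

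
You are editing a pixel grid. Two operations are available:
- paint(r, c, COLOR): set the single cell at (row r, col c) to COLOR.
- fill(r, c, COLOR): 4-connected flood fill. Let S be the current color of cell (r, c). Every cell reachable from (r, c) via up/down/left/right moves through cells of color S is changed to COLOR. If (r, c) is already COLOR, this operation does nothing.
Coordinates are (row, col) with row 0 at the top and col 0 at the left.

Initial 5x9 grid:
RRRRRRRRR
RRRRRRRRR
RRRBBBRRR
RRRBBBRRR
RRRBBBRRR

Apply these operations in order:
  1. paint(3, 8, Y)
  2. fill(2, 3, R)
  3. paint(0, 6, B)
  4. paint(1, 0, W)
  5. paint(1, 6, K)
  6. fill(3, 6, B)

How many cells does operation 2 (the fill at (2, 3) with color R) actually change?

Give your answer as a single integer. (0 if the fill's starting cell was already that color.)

After op 1 paint(3,8,Y):
RRRRRRRRR
RRRRRRRRR
RRRBBBRRR
RRRBBBRRY
RRRBBBRRR
After op 2 fill(2,3,R) [9 cells changed]:
RRRRRRRRR
RRRRRRRRR
RRRRRRRRR
RRRRRRRRY
RRRRRRRRR

Answer: 9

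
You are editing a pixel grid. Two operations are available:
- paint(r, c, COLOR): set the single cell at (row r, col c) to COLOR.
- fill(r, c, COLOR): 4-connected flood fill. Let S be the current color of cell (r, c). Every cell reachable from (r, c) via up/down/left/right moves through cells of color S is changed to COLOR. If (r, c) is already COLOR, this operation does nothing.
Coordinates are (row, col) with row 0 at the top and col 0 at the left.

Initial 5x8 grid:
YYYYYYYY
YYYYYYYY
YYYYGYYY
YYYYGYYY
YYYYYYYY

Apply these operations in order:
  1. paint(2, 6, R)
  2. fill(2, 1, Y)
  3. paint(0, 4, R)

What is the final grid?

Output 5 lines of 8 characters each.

After op 1 paint(2,6,R):
YYYYYYYY
YYYYYYYY
YYYYGYRY
YYYYGYYY
YYYYYYYY
After op 2 fill(2,1,Y) [0 cells changed]:
YYYYYYYY
YYYYYYYY
YYYYGYRY
YYYYGYYY
YYYYYYYY
After op 3 paint(0,4,R):
YYYYRYYY
YYYYYYYY
YYYYGYRY
YYYYGYYY
YYYYYYYY

Answer: YYYYRYYY
YYYYYYYY
YYYYGYRY
YYYYGYYY
YYYYYYYY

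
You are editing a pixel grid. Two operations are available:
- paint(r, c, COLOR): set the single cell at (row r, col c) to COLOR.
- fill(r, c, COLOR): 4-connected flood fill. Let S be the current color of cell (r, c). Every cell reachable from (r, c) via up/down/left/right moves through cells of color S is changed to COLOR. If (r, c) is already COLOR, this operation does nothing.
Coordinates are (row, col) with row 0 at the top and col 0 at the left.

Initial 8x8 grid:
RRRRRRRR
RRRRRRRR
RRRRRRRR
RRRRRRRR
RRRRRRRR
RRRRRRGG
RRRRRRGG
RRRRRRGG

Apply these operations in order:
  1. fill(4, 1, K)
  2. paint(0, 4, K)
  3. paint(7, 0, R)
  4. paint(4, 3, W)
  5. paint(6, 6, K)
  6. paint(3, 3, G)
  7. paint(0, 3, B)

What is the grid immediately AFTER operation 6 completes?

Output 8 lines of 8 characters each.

After op 1 fill(4,1,K) [58 cells changed]:
KKKKKKKK
KKKKKKKK
KKKKKKKK
KKKKKKKK
KKKKKKKK
KKKKKKGG
KKKKKKGG
KKKKKKGG
After op 2 paint(0,4,K):
KKKKKKKK
KKKKKKKK
KKKKKKKK
KKKKKKKK
KKKKKKKK
KKKKKKGG
KKKKKKGG
KKKKKKGG
After op 3 paint(7,0,R):
KKKKKKKK
KKKKKKKK
KKKKKKKK
KKKKKKKK
KKKKKKKK
KKKKKKGG
KKKKKKGG
RKKKKKGG
After op 4 paint(4,3,W):
KKKKKKKK
KKKKKKKK
KKKKKKKK
KKKKKKKK
KKKWKKKK
KKKKKKGG
KKKKKKGG
RKKKKKGG
After op 5 paint(6,6,K):
KKKKKKKK
KKKKKKKK
KKKKKKKK
KKKKKKKK
KKKWKKKK
KKKKKKGG
KKKKKKKG
RKKKKKGG
After op 6 paint(3,3,G):
KKKKKKKK
KKKKKKKK
KKKKKKKK
KKKGKKKK
KKKWKKKK
KKKKKKGG
KKKKKKKG
RKKKKKGG

Answer: KKKKKKKK
KKKKKKKK
KKKKKKKK
KKKGKKKK
KKKWKKKK
KKKKKKGG
KKKKKKKG
RKKKKKGG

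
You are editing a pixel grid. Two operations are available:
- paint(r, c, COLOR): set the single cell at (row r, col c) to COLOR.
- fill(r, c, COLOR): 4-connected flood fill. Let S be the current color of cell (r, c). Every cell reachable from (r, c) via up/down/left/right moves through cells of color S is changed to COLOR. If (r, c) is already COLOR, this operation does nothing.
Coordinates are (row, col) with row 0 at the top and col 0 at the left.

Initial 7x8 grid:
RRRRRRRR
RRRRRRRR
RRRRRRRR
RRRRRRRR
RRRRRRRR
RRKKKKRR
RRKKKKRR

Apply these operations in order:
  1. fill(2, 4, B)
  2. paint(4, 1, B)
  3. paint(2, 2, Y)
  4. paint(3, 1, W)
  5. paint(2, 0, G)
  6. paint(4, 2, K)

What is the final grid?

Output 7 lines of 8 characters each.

After op 1 fill(2,4,B) [48 cells changed]:
BBBBBBBB
BBBBBBBB
BBBBBBBB
BBBBBBBB
BBBBBBBB
BBKKKKBB
BBKKKKBB
After op 2 paint(4,1,B):
BBBBBBBB
BBBBBBBB
BBBBBBBB
BBBBBBBB
BBBBBBBB
BBKKKKBB
BBKKKKBB
After op 3 paint(2,2,Y):
BBBBBBBB
BBBBBBBB
BBYBBBBB
BBBBBBBB
BBBBBBBB
BBKKKKBB
BBKKKKBB
After op 4 paint(3,1,W):
BBBBBBBB
BBBBBBBB
BBYBBBBB
BWBBBBBB
BBBBBBBB
BBKKKKBB
BBKKKKBB
After op 5 paint(2,0,G):
BBBBBBBB
BBBBBBBB
GBYBBBBB
BWBBBBBB
BBBBBBBB
BBKKKKBB
BBKKKKBB
After op 6 paint(4,2,K):
BBBBBBBB
BBBBBBBB
GBYBBBBB
BWBBBBBB
BBKBBBBB
BBKKKKBB
BBKKKKBB

Answer: BBBBBBBB
BBBBBBBB
GBYBBBBB
BWBBBBBB
BBKBBBBB
BBKKKKBB
BBKKKKBB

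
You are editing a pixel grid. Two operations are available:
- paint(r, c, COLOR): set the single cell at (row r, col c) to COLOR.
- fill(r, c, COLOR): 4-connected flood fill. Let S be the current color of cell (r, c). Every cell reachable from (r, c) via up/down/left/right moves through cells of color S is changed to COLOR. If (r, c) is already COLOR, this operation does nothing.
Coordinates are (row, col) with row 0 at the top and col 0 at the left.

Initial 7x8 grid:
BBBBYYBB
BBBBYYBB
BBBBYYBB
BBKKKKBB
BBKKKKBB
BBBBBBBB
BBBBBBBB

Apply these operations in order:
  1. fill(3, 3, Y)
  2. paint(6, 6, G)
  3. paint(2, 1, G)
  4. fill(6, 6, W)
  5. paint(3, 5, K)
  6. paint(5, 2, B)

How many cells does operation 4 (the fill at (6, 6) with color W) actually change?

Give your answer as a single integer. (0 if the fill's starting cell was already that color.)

After op 1 fill(3,3,Y) [8 cells changed]:
BBBBYYBB
BBBBYYBB
BBBBYYBB
BBYYYYBB
BBYYYYBB
BBBBBBBB
BBBBBBBB
After op 2 paint(6,6,G):
BBBBYYBB
BBBBYYBB
BBBBYYBB
BBYYYYBB
BBYYYYBB
BBBBBBBB
BBBBBBGB
After op 3 paint(2,1,G):
BBBBYYBB
BBBBYYBB
BGBBYYBB
BBYYYYBB
BBYYYYBB
BBBBBBBB
BBBBBBGB
After op 4 fill(6,6,W) [1 cells changed]:
BBBBYYBB
BBBBYYBB
BGBBYYBB
BBYYYYBB
BBYYYYBB
BBBBBBBB
BBBBBBWB

Answer: 1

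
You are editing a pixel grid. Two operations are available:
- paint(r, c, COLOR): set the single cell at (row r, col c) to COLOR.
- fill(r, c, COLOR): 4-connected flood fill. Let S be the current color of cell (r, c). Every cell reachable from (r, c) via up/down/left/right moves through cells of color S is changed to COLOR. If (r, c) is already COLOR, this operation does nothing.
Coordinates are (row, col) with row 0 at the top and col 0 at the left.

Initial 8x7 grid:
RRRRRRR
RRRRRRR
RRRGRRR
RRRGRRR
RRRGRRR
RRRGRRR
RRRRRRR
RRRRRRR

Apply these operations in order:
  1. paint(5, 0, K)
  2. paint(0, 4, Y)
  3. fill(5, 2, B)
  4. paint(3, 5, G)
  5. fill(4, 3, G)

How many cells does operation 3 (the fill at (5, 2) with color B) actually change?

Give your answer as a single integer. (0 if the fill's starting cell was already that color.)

Answer: 50

Derivation:
After op 1 paint(5,0,K):
RRRRRRR
RRRRRRR
RRRGRRR
RRRGRRR
RRRGRRR
KRRGRRR
RRRRRRR
RRRRRRR
After op 2 paint(0,4,Y):
RRRRYRR
RRRRRRR
RRRGRRR
RRRGRRR
RRRGRRR
KRRGRRR
RRRRRRR
RRRRRRR
After op 3 fill(5,2,B) [50 cells changed]:
BBBBYBB
BBBBBBB
BBBGBBB
BBBGBBB
BBBGBBB
KBBGBBB
BBBBBBB
BBBBBBB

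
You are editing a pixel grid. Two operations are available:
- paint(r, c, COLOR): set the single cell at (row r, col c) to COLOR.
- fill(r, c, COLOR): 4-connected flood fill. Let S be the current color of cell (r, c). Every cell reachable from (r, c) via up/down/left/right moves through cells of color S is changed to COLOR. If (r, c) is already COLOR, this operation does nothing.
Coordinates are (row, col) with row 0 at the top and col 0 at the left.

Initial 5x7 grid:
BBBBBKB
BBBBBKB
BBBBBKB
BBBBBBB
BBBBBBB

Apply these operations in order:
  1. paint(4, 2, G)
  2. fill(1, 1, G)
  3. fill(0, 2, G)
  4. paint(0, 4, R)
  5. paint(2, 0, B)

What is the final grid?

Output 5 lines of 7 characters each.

After op 1 paint(4,2,G):
BBBBBKB
BBBBBKB
BBBBBKB
BBBBBBB
BBGBBBB
After op 2 fill(1,1,G) [31 cells changed]:
GGGGGKG
GGGGGKG
GGGGGKG
GGGGGGG
GGGGGGG
After op 3 fill(0,2,G) [0 cells changed]:
GGGGGKG
GGGGGKG
GGGGGKG
GGGGGGG
GGGGGGG
After op 4 paint(0,4,R):
GGGGRKG
GGGGGKG
GGGGGKG
GGGGGGG
GGGGGGG
After op 5 paint(2,0,B):
GGGGRKG
GGGGGKG
BGGGGKG
GGGGGGG
GGGGGGG

Answer: GGGGRKG
GGGGGKG
BGGGGKG
GGGGGGG
GGGGGGG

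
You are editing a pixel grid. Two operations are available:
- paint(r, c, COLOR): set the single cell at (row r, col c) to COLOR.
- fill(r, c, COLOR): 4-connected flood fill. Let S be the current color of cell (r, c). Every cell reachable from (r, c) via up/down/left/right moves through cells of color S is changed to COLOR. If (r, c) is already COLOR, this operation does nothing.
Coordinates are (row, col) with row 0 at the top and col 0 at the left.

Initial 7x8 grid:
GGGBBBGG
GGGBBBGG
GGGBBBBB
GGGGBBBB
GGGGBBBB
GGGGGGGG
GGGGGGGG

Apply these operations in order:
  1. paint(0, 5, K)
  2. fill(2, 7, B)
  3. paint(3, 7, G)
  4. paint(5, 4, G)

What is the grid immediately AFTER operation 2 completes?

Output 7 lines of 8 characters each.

After op 1 paint(0,5,K):
GGGBBKGG
GGGBBBGG
GGGBBBBB
GGGGBBBB
GGGGBBBB
GGGGGGGG
GGGGGGGG
After op 2 fill(2,7,B) [0 cells changed]:
GGGBBKGG
GGGBBBGG
GGGBBBBB
GGGGBBBB
GGGGBBBB
GGGGGGGG
GGGGGGGG

Answer: GGGBBKGG
GGGBBBGG
GGGBBBBB
GGGGBBBB
GGGGBBBB
GGGGGGGG
GGGGGGGG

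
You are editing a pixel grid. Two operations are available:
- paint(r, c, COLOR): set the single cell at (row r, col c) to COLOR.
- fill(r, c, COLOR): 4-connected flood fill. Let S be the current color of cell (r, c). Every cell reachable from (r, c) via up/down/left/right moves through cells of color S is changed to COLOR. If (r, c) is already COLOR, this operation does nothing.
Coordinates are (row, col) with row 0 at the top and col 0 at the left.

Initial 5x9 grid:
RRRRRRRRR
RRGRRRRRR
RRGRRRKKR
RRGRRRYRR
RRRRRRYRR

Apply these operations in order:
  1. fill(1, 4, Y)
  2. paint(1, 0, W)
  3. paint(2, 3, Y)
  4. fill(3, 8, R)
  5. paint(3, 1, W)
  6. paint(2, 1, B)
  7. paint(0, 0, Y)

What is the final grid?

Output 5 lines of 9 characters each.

Answer: YRRRRRRRR
WRGRRRRRR
RBGRRRKKR
RWGRRRRRR
RRRRRRRRR

Derivation:
After op 1 fill(1,4,Y) [38 cells changed]:
YYYYYYYYY
YYGYYYYYY
YYGYYYKKY
YYGYYYYYY
YYYYYYYYY
After op 2 paint(1,0,W):
YYYYYYYYY
WYGYYYYYY
YYGYYYKKY
YYGYYYYYY
YYYYYYYYY
After op 3 paint(2,3,Y):
YYYYYYYYY
WYGYYYYYY
YYGYYYKKY
YYGYYYYYY
YYYYYYYYY
After op 4 fill(3,8,R) [39 cells changed]:
RRRRRRRRR
WRGRRRRRR
RRGRRRKKR
RRGRRRRRR
RRRRRRRRR
After op 5 paint(3,1,W):
RRRRRRRRR
WRGRRRRRR
RRGRRRKKR
RWGRRRRRR
RRRRRRRRR
After op 6 paint(2,1,B):
RRRRRRRRR
WRGRRRRRR
RBGRRRKKR
RWGRRRRRR
RRRRRRRRR
After op 7 paint(0,0,Y):
YRRRRRRRR
WRGRRRRRR
RBGRRRKKR
RWGRRRRRR
RRRRRRRRR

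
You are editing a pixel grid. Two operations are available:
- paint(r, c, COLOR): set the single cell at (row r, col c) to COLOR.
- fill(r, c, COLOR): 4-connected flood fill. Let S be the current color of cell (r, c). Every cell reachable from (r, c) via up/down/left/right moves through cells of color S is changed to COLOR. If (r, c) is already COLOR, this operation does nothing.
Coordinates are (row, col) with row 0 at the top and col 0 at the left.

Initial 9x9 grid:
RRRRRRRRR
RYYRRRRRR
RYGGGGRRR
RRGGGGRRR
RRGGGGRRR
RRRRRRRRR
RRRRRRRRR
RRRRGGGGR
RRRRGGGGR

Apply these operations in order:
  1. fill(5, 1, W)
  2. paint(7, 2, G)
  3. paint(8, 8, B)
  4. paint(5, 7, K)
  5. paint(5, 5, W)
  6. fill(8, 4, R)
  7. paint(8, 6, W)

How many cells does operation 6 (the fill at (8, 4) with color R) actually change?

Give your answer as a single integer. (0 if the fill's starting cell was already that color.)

After op 1 fill(5,1,W) [58 cells changed]:
WWWWWWWWW
WYYWWWWWW
WYGGGGWWW
WWGGGGWWW
WWGGGGWWW
WWWWWWWWW
WWWWWWWWW
WWWWGGGGW
WWWWGGGGW
After op 2 paint(7,2,G):
WWWWWWWWW
WYYWWWWWW
WYGGGGWWW
WWGGGGWWW
WWGGGGWWW
WWWWWWWWW
WWWWWWWWW
WWGWGGGGW
WWWWGGGGW
After op 3 paint(8,8,B):
WWWWWWWWW
WYYWWWWWW
WYGGGGWWW
WWGGGGWWW
WWGGGGWWW
WWWWWWWWW
WWWWWWWWW
WWGWGGGGW
WWWWGGGGB
After op 4 paint(5,7,K):
WWWWWWWWW
WYYWWWWWW
WYGGGGWWW
WWGGGGWWW
WWGGGGWWW
WWWWWWWKW
WWWWWWWWW
WWGWGGGGW
WWWWGGGGB
After op 5 paint(5,5,W):
WWWWWWWWW
WYYWWWWWW
WYGGGGWWW
WWGGGGWWW
WWGGGGWWW
WWWWWWWKW
WWWWWWWWW
WWGWGGGGW
WWWWGGGGB
After op 6 fill(8,4,R) [8 cells changed]:
WWWWWWWWW
WYYWWWWWW
WYGGGGWWW
WWGGGGWWW
WWGGGGWWW
WWWWWWWKW
WWWWWWWWW
WWGWRRRRW
WWWWRRRRB

Answer: 8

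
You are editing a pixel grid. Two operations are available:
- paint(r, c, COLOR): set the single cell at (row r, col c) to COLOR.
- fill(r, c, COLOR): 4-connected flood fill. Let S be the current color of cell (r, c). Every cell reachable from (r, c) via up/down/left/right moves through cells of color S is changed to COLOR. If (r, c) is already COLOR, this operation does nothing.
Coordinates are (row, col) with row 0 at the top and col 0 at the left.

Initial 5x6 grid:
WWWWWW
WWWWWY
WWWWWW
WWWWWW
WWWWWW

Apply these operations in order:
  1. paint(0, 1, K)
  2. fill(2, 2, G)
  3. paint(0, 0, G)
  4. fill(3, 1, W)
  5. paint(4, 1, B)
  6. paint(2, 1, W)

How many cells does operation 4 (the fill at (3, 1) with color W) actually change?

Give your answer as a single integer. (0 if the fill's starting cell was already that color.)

After op 1 paint(0,1,K):
WKWWWW
WWWWWY
WWWWWW
WWWWWW
WWWWWW
After op 2 fill(2,2,G) [28 cells changed]:
GKGGGG
GGGGGY
GGGGGG
GGGGGG
GGGGGG
After op 3 paint(0,0,G):
GKGGGG
GGGGGY
GGGGGG
GGGGGG
GGGGGG
After op 4 fill(3,1,W) [28 cells changed]:
WKWWWW
WWWWWY
WWWWWW
WWWWWW
WWWWWW

Answer: 28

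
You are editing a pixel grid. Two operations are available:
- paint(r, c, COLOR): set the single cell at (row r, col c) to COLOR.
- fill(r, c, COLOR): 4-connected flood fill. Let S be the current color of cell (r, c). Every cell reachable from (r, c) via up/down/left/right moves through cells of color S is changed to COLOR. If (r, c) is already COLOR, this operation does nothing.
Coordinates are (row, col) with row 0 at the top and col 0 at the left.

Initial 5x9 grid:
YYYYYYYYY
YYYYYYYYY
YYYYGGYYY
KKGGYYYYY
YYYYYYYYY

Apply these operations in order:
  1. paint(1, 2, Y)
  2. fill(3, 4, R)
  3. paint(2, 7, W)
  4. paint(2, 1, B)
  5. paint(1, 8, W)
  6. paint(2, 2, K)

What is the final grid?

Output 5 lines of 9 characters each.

Answer: RRRRRRRRR
RRRRRRRRW
RBKRGGRWR
KKGGRRRRR
RRRRRRRRR

Derivation:
After op 1 paint(1,2,Y):
YYYYYYYYY
YYYYYYYYY
YYYYGGYYY
KKGGYYYYY
YYYYYYYYY
After op 2 fill(3,4,R) [39 cells changed]:
RRRRRRRRR
RRRRRRRRR
RRRRGGRRR
KKGGRRRRR
RRRRRRRRR
After op 3 paint(2,7,W):
RRRRRRRRR
RRRRRRRRR
RRRRGGRWR
KKGGRRRRR
RRRRRRRRR
After op 4 paint(2,1,B):
RRRRRRRRR
RRRRRRRRR
RBRRGGRWR
KKGGRRRRR
RRRRRRRRR
After op 5 paint(1,8,W):
RRRRRRRRR
RRRRRRRRW
RBRRGGRWR
KKGGRRRRR
RRRRRRRRR
After op 6 paint(2,2,K):
RRRRRRRRR
RRRRRRRRW
RBKRGGRWR
KKGGRRRRR
RRRRRRRRR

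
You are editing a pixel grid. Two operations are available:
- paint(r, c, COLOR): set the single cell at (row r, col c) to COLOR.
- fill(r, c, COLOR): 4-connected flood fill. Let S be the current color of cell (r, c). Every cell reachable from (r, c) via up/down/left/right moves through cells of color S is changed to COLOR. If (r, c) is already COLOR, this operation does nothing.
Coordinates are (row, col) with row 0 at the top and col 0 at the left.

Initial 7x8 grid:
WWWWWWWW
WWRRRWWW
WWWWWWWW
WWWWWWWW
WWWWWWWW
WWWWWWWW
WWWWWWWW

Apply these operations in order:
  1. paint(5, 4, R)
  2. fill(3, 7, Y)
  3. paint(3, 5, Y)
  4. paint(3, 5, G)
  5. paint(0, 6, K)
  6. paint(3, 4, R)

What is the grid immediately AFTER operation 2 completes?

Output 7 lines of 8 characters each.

After op 1 paint(5,4,R):
WWWWWWWW
WWRRRWWW
WWWWWWWW
WWWWWWWW
WWWWWWWW
WWWWRWWW
WWWWWWWW
After op 2 fill(3,7,Y) [52 cells changed]:
YYYYYYYY
YYRRRYYY
YYYYYYYY
YYYYYYYY
YYYYYYYY
YYYYRYYY
YYYYYYYY

Answer: YYYYYYYY
YYRRRYYY
YYYYYYYY
YYYYYYYY
YYYYYYYY
YYYYRYYY
YYYYYYYY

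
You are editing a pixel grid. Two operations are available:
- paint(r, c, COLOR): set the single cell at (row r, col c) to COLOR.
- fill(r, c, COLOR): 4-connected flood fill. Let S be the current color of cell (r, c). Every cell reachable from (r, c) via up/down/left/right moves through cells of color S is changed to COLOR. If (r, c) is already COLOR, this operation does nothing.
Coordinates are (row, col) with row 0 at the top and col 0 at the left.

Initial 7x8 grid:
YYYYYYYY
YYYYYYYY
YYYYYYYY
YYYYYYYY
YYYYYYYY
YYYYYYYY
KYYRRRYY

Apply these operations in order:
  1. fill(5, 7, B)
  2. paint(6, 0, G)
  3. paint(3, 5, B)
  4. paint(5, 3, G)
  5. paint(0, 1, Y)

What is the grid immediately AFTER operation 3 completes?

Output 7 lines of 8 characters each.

After op 1 fill(5,7,B) [52 cells changed]:
BBBBBBBB
BBBBBBBB
BBBBBBBB
BBBBBBBB
BBBBBBBB
BBBBBBBB
KBBRRRBB
After op 2 paint(6,0,G):
BBBBBBBB
BBBBBBBB
BBBBBBBB
BBBBBBBB
BBBBBBBB
BBBBBBBB
GBBRRRBB
After op 3 paint(3,5,B):
BBBBBBBB
BBBBBBBB
BBBBBBBB
BBBBBBBB
BBBBBBBB
BBBBBBBB
GBBRRRBB

Answer: BBBBBBBB
BBBBBBBB
BBBBBBBB
BBBBBBBB
BBBBBBBB
BBBBBBBB
GBBRRRBB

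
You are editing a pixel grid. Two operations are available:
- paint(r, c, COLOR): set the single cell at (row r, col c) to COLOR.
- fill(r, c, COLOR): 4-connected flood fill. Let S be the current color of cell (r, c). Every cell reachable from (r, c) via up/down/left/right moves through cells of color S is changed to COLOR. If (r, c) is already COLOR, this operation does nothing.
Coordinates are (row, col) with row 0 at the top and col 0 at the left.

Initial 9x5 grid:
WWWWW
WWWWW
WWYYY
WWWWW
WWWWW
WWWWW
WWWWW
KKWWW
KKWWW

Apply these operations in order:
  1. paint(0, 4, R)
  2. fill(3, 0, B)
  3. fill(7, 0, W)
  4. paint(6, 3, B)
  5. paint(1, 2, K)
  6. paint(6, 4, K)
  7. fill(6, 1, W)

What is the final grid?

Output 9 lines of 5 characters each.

Answer: WWWWR
WWKWW
WWYYY
WWWWW
WWWWW
WWWWW
WWWWK
WWWWW
WWWWW

Derivation:
After op 1 paint(0,4,R):
WWWWR
WWWWW
WWYYY
WWWWW
WWWWW
WWWWW
WWWWW
KKWWW
KKWWW
After op 2 fill(3,0,B) [37 cells changed]:
BBBBR
BBBBB
BBYYY
BBBBB
BBBBB
BBBBB
BBBBB
KKBBB
KKBBB
After op 3 fill(7,0,W) [4 cells changed]:
BBBBR
BBBBB
BBYYY
BBBBB
BBBBB
BBBBB
BBBBB
WWBBB
WWBBB
After op 4 paint(6,3,B):
BBBBR
BBBBB
BBYYY
BBBBB
BBBBB
BBBBB
BBBBB
WWBBB
WWBBB
After op 5 paint(1,2,K):
BBBBR
BBKBB
BBYYY
BBBBB
BBBBB
BBBBB
BBBBB
WWBBB
WWBBB
After op 6 paint(6,4,K):
BBBBR
BBKBB
BBYYY
BBBBB
BBBBB
BBBBB
BBBBK
WWBBB
WWBBB
After op 7 fill(6,1,W) [35 cells changed]:
WWWWR
WWKWW
WWYYY
WWWWW
WWWWW
WWWWW
WWWWK
WWWWW
WWWWW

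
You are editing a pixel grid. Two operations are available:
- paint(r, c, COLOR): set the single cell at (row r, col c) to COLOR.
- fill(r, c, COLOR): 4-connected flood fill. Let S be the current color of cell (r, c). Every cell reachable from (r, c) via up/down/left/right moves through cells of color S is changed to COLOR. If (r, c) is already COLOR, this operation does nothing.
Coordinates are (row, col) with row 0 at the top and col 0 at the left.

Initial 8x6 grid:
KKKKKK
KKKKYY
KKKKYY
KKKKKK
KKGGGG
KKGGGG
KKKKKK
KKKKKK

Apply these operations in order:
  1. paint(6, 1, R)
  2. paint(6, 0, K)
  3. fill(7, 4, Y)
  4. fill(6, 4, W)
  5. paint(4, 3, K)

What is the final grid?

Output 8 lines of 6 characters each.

After op 1 paint(6,1,R):
KKKKKK
KKKKYY
KKKKYY
KKKKKK
KKGGGG
KKGGGG
KRKKKK
KKKKKK
After op 2 paint(6,0,K):
KKKKKK
KKKKYY
KKKKYY
KKKKKK
KKGGGG
KKGGGG
KRKKKK
KKKKKK
After op 3 fill(7,4,Y) [35 cells changed]:
YYYYYY
YYYYYY
YYYYYY
YYYYYY
YYGGGG
YYGGGG
YRYYYY
YYYYYY
After op 4 fill(6,4,W) [39 cells changed]:
WWWWWW
WWWWWW
WWWWWW
WWWWWW
WWGGGG
WWGGGG
WRWWWW
WWWWWW
After op 5 paint(4,3,K):
WWWWWW
WWWWWW
WWWWWW
WWWWWW
WWGKGG
WWGGGG
WRWWWW
WWWWWW

Answer: WWWWWW
WWWWWW
WWWWWW
WWWWWW
WWGKGG
WWGGGG
WRWWWW
WWWWWW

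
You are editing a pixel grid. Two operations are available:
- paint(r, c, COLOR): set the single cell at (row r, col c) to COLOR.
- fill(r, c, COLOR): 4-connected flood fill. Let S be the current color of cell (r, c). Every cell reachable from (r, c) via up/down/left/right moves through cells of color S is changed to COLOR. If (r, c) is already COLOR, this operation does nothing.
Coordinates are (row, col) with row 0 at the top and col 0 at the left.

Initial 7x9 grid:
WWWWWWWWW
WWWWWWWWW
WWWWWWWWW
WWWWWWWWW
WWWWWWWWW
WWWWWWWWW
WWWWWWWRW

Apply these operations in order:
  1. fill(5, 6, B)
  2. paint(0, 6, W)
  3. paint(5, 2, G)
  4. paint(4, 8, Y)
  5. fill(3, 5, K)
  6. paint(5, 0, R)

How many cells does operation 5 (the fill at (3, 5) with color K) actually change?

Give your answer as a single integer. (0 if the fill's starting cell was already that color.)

Answer: 59

Derivation:
After op 1 fill(5,6,B) [62 cells changed]:
BBBBBBBBB
BBBBBBBBB
BBBBBBBBB
BBBBBBBBB
BBBBBBBBB
BBBBBBBBB
BBBBBBBRB
After op 2 paint(0,6,W):
BBBBBBWBB
BBBBBBBBB
BBBBBBBBB
BBBBBBBBB
BBBBBBBBB
BBBBBBBBB
BBBBBBBRB
After op 3 paint(5,2,G):
BBBBBBWBB
BBBBBBBBB
BBBBBBBBB
BBBBBBBBB
BBBBBBBBB
BBGBBBBBB
BBBBBBBRB
After op 4 paint(4,8,Y):
BBBBBBWBB
BBBBBBBBB
BBBBBBBBB
BBBBBBBBB
BBBBBBBBY
BBGBBBBBB
BBBBBBBRB
After op 5 fill(3,5,K) [59 cells changed]:
KKKKKKWKK
KKKKKKKKK
KKKKKKKKK
KKKKKKKKK
KKKKKKKKY
KKGKKKKKK
KKKKKKKRK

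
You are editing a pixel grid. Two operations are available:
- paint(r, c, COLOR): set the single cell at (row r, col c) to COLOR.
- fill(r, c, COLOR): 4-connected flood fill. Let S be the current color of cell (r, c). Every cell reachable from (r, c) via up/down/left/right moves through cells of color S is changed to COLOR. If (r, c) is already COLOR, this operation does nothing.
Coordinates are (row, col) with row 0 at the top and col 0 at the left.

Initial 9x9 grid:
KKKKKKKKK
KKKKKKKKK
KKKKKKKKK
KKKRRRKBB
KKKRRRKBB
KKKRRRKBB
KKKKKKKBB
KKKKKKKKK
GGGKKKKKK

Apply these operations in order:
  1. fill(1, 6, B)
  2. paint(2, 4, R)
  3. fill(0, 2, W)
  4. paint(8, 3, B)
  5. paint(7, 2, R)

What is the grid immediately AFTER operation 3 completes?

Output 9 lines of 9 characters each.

After op 1 fill(1,6,B) [61 cells changed]:
BBBBBBBBB
BBBBBBBBB
BBBBBBBBB
BBBRRRBBB
BBBRRRBBB
BBBRRRBBB
BBBBBBBBB
BBBBBBBBB
GGGBBBBBB
After op 2 paint(2,4,R):
BBBBBBBBB
BBBBBBBBB
BBBBRBBBB
BBBRRRBBB
BBBRRRBBB
BBBRRRBBB
BBBBBBBBB
BBBBBBBBB
GGGBBBBBB
After op 3 fill(0,2,W) [68 cells changed]:
WWWWWWWWW
WWWWWWWWW
WWWWRWWWW
WWWRRRWWW
WWWRRRWWW
WWWRRRWWW
WWWWWWWWW
WWWWWWWWW
GGGWWWWWW

Answer: WWWWWWWWW
WWWWWWWWW
WWWWRWWWW
WWWRRRWWW
WWWRRRWWW
WWWRRRWWW
WWWWWWWWW
WWWWWWWWW
GGGWWWWWW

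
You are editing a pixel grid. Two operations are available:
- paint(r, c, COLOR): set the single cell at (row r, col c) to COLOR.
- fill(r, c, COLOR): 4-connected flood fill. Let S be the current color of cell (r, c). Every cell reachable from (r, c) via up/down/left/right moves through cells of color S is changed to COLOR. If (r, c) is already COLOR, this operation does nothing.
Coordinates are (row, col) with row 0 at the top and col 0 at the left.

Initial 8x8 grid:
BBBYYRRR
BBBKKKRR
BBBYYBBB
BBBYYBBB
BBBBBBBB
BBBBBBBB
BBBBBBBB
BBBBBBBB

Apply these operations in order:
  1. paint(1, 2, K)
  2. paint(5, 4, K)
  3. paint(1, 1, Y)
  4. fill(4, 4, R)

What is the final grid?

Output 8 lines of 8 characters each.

Answer: RRRYYRRR
RYKKKKRR
RRRYYRRR
RRRYYRRR
RRRRRRRR
RRRRKRRR
RRRRRRRR
RRRRRRRR

Derivation:
After op 1 paint(1,2,K):
BBBYYRRR
BBKKKKRR
BBBYYBBB
BBBYYBBB
BBBBBBBB
BBBBBBBB
BBBBBBBB
BBBBBBBB
After op 2 paint(5,4,K):
BBBYYRRR
BBKKKKRR
BBBYYBBB
BBBYYBBB
BBBBBBBB
BBBBKBBB
BBBBBBBB
BBBBBBBB
After op 3 paint(1,1,Y):
BBBYYRRR
BYKKKKRR
BBBYYBBB
BBBYYBBB
BBBBBBBB
BBBBKBBB
BBBBBBBB
BBBBBBBB
After op 4 fill(4,4,R) [47 cells changed]:
RRRYYRRR
RYKKKKRR
RRRYYRRR
RRRYYRRR
RRRRRRRR
RRRRKRRR
RRRRRRRR
RRRRRRRR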